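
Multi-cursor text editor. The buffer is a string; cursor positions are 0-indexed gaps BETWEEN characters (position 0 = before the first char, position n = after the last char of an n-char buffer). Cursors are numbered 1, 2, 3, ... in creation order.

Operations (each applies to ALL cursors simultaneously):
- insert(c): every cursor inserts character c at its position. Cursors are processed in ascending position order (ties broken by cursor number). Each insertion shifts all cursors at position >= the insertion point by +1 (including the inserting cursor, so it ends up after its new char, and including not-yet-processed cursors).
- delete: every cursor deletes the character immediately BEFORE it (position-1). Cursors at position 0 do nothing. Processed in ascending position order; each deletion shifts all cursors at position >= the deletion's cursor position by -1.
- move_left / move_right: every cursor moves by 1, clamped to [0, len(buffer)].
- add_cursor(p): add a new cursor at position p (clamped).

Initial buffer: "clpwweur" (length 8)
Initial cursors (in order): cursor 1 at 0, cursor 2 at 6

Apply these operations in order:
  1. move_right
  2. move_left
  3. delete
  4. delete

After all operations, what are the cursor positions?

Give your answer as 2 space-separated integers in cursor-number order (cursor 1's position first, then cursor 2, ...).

Answer: 0 4

Derivation:
After op 1 (move_right): buffer="clpwweur" (len 8), cursors c1@1 c2@7, authorship ........
After op 2 (move_left): buffer="clpwweur" (len 8), cursors c1@0 c2@6, authorship ........
After op 3 (delete): buffer="clpwwur" (len 7), cursors c1@0 c2@5, authorship .......
After op 4 (delete): buffer="clpwur" (len 6), cursors c1@0 c2@4, authorship ......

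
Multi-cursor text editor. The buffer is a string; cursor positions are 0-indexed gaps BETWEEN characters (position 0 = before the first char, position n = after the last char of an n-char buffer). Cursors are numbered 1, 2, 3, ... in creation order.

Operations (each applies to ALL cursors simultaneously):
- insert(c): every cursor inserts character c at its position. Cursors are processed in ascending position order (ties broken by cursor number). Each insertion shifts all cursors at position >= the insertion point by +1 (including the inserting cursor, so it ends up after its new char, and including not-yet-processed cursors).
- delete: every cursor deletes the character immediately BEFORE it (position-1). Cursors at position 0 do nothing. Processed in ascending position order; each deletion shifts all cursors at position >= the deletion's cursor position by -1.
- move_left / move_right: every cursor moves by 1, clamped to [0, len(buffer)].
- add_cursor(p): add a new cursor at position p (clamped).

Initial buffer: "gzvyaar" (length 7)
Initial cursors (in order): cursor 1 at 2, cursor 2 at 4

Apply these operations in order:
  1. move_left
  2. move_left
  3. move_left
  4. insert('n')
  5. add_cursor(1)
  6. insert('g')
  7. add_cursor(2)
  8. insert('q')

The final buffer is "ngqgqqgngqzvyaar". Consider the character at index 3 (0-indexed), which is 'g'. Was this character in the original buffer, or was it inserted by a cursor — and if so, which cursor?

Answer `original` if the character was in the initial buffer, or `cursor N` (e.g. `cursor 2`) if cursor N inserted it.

After op 1 (move_left): buffer="gzvyaar" (len 7), cursors c1@1 c2@3, authorship .......
After op 2 (move_left): buffer="gzvyaar" (len 7), cursors c1@0 c2@2, authorship .......
After op 3 (move_left): buffer="gzvyaar" (len 7), cursors c1@0 c2@1, authorship .......
After op 4 (insert('n')): buffer="ngnzvyaar" (len 9), cursors c1@1 c2@3, authorship 1.2......
After op 5 (add_cursor(1)): buffer="ngnzvyaar" (len 9), cursors c1@1 c3@1 c2@3, authorship 1.2......
After op 6 (insert('g')): buffer="ngggngzvyaar" (len 12), cursors c1@3 c3@3 c2@6, authorship 113.22......
After op 7 (add_cursor(2)): buffer="ngggngzvyaar" (len 12), cursors c4@2 c1@3 c3@3 c2@6, authorship 113.22......
After op 8 (insert('q')): buffer="ngqgqqgngqzvyaar" (len 16), cursors c4@3 c1@6 c3@6 c2@10, authorship 114313.222......
Authorship (.=original, N=cursor N): 1 1 4 3 1 3 . 2 2 2 . . . . . .
Index 3: author = 3

Answer: cursor 3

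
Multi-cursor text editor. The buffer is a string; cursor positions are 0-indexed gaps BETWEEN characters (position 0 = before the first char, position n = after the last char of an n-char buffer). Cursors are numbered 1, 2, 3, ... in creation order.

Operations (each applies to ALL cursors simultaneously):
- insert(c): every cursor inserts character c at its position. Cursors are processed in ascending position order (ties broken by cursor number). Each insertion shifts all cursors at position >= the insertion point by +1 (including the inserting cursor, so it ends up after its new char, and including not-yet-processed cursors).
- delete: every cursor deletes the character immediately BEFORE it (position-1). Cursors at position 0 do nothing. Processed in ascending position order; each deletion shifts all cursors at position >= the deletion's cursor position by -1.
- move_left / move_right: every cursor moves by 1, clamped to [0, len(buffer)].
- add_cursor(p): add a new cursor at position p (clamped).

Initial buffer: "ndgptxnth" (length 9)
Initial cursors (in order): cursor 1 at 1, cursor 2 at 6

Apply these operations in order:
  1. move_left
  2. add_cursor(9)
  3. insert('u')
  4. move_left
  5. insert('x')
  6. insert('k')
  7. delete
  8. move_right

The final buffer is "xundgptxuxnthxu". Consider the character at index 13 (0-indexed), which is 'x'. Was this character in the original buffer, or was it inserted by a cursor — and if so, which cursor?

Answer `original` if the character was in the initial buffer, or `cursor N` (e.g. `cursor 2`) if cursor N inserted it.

Answer: cursor 3

Derivation:
After op 1 (move_left): buffer="ndgptxnth" (len 9), cursors c1@0 c2@5, authorship .........
After op 2 (add_cursor(9)): buffer="ndgptxnth" (len 9), cursors c1@0 c2@5 c3@9, authorship .........
After op 3 (insert('u')): buffer="undgptuxnthu" (len 12), cursors c1@1 c2@7 c3@12, authorship 1.....2....3
After op 4 (move_left): buffer="undgptuxnthu" (len 12), cursors c1@0 c2@6 c3@11, authorship 1.....2....3
After op 5 (insert('x')): buffer="xundgptxuxnthxu" (len 15), cursors c1@1 c2@8 c3@14, authorship 11.....22....33
After op 6 (insert('k')): buffer="xkundgptxkuxnthxku" (len 18), cursors c1@2 c2@10 c3@17, authorship 111.....222....333
After op 7 (delete): buffer="xundgptxuxnthxu" (len 15), cursors c1@1 c2@8 c3@14, authorship 11.....22....33
After op 8 (move_right): buffer="xundgptxuxnthxu" (len 15), cursors c1@2 c2@9 c3@15, authorship 11.....22....33
Authorship (.=original, N=cursor N): 1 1 . . . . . 2 2 . . . . 3 3
Index 13: author = 3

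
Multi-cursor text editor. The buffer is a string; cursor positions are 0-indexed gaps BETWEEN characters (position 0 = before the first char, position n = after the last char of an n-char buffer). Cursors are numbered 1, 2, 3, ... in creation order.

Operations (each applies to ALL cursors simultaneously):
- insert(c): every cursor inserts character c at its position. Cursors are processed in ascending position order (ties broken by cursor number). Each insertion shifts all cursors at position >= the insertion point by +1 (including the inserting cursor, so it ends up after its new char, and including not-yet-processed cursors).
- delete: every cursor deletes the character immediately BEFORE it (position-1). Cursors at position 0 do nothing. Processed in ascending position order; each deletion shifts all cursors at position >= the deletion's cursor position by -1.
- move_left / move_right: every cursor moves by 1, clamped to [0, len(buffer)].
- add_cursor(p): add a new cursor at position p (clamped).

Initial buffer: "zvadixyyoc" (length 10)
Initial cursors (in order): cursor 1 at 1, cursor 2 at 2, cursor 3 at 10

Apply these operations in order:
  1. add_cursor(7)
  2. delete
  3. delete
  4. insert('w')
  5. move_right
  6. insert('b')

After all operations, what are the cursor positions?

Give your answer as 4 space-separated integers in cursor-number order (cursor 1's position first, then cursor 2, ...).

Answer: 5 5 12 10

Derivation:
After op 1 (add_cursor(7)): buffer="zvadixyyoc" (len 10), cursors c1@1 c2@2 c4@7 c3@10, authorship ..........
After op 2 (delete): buffer="adixyo" (len 6), cursors c1@0 c2@0 c4@4 c3@6, authorship ......
After op 3 (delete): buffer="adiy" (len 4), cursors c1@0 c2@0 c4@3 c3@4, authorship ....
After op 4 (insert('w')): buffer="wwadiwyw" (len 8), cursors c1@2 c2@2 c4@6 c3@8, authorship 12...4.3
After op 5 (move_right): buffer="wwadiwyw" (len 8), cursors c1@3 c2@3 c4@7 c3@8, authorship 12...4.3
After op 6 (insert('b')): buffer="wwabbdiwybwb" (len 12), cursors c1@5 c2@5 c4@10 c3@12, authorship 12.12..4.433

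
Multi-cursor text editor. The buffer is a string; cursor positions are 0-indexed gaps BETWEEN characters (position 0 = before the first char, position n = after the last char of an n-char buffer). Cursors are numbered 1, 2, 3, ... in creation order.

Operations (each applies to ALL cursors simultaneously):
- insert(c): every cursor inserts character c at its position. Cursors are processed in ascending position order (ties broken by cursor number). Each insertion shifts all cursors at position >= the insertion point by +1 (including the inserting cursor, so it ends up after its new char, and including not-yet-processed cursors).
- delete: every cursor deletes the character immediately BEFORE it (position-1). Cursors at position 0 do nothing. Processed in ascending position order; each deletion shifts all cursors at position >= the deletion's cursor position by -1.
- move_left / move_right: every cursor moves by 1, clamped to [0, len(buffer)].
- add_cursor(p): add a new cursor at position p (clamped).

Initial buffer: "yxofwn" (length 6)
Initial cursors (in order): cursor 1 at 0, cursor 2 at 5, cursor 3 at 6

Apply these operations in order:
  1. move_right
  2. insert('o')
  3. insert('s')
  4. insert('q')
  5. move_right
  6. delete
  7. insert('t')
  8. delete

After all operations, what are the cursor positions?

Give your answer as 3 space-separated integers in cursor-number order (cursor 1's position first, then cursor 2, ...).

After op 1 (move_right): buffer="yxofwn" (len 6), cursors c1@1 c2@6 c3@6, authorship ......
After op 2 (insert('o')): buffer="yoxofwnoo" (len 9), cursors c1@2 c2@9 c3@9, authorship .1.....23
After op 3 (insert('s')): buffer="yosxofwnooss" (len 12), cursors c1@3 c2@12 c3@12, authorship .11.....2323
After op 4 (insert('q')): buffer="yosqxofwnoossqq" (len 15), cursors c1@4 c2@15 c3@15, authorship .111.....232323
After op 5 (move_right): buffer="yosqxofwnoossqq" (len 15), cursors c1@5 c2@15 c3@15, authorship .111.....232323
After op 6 (delete): buffer="yosqofwnooss" (len 12), cursors c1@4 c2@12 c3@12, authorship .111....2323
After op 7 (insert('t')): buffer="yosqtofwnoosstt" (len 15), cursors c1@5 c2@15 c3@15, authorship .1111....232323
After op 8 (delete): buffer="yosqofwnooss" (len 12), cursors c1@4 c2@12 c3@12, authorship .111....2323

Answer: 4 12 12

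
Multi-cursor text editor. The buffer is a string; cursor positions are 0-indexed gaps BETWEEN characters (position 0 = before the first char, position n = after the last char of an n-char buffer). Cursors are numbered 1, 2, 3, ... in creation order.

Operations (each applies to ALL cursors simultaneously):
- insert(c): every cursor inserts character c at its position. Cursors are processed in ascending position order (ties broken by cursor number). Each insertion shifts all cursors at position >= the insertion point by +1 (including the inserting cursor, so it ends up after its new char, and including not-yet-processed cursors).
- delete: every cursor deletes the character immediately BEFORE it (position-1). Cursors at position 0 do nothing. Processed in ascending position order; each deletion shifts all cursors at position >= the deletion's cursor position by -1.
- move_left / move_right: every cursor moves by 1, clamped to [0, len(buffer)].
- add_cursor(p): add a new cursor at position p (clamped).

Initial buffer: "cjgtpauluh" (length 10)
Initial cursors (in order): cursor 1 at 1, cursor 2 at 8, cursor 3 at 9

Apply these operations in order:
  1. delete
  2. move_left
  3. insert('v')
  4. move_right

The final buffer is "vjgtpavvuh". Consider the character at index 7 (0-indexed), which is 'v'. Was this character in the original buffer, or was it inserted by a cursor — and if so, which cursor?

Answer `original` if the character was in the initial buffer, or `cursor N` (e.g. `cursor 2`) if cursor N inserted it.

Answer: cursor 3

Derivation:
After op 1 (delete): buffer="jgtpauh" (len 7), cursors c1@0 c2@6 c3@6, authorship .......
After op 2 (move_left): buffer="jgtpauh" (len 7), cursors c1@0 c2@5 c3@5, authorship .......
After op 3 (insert('v')): buffer="vjgtpavvuh" (len 10), cursors c1@1 c2@8 c3@8, authorship 1.....23..
After op 4 (move_right): buffer="vjgtpavvuh" (len 10), cursors c1@2 c2@9 c3@9, authorship 1.....23..
Authorship (.=original, N=cursor N): 1 . . . . . 2 3 . .
Index 7: author = 3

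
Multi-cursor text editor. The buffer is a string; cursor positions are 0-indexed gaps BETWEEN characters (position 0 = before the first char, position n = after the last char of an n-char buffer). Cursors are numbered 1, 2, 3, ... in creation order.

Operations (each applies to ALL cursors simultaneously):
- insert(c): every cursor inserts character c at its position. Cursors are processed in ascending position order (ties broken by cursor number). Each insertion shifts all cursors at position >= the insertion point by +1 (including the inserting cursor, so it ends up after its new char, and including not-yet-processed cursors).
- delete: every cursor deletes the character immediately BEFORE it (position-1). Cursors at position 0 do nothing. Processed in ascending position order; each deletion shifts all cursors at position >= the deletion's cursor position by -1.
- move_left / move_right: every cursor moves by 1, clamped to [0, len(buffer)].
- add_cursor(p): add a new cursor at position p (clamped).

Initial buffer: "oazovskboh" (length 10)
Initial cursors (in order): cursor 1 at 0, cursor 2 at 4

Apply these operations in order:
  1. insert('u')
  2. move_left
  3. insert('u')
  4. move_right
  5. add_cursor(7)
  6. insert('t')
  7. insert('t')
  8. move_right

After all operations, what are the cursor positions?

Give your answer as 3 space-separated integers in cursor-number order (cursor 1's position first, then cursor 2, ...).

Answer: 5 15 12

Derivation:
After op 1 (insert('u')): buffer="uoazouvskboh" (len 12), cursors c1@1 c2@6, authorship 1....2......
After op 2 (move_left): buffer="uoazouvskboh" (len 12), cursors c1@0 c2@5, authorship 1....2......
After op 3 (insert('u')): buffer="uuoazouuvskboh" (len 14), cursors c1@1 c2@7, authorship 11....22......
After op 4 (move_right): buffer="uuoazouuvskboh" (len 14), cursors c1@2 c2@8, authorship 11....22......
After op 5 (add_cursor(7)): buffer="uuoazouuvskboh" (len 14), cursors c1@2 c3@7 c2@8, authorship 11....22......
After op 6 (insert('t')): buffer="uutoazoututvskboh" (len 17), cursors c1@3 c3@9 c2@11, authorship 111....2322......
After op 7 (insert('t')): buffer="uuttoazouttuttvskboh" (len 20), cursors c1@4 c3@11 c2@14, authorship 1111....233222......
After op 8 (move_right): buffer="uuttoazouttuttvskboh" (len 20), cursors c1@5 c3@12 c2@15, authorship 1111....233222......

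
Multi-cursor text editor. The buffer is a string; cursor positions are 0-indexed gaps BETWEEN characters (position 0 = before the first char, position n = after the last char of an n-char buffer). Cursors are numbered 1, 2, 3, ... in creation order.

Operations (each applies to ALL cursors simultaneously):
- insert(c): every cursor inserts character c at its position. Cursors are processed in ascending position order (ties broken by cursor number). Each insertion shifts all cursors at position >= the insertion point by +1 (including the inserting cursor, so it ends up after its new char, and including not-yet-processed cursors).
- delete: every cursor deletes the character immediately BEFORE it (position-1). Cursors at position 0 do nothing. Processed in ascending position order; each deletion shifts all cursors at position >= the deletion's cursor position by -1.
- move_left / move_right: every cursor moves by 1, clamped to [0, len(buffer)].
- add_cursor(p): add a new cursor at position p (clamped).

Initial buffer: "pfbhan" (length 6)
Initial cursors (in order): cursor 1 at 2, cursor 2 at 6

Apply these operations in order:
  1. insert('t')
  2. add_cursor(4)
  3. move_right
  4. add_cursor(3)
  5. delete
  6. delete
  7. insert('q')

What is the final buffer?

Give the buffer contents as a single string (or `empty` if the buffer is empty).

After op 1 (insert('t')): buffer="pftbhant" (len 8), cursors c1@3 c2@8, authorship ..1....2
After op 2 (add_cursor(4)): buffer="pftbhant" (len 8), cursors c1@3 c3@4 c2@8, authorship ..1....2
After op 3 (move_right): buffer="pftbhant" (len 8), cursors c1@4 c3@5 c2@8, authorship ..1....2
After op 4 (add_cursor(3)): buffer="pftbhant" (len 8), cursors c4@3 c1@4 c3@5 c2@8, authorship ..1....2
After op 5 (delete): buffer="pfan" (len 4), cursors c1@2 c3@2 c4@2 c2@4, authorship ....
After op 6 (delete): buffer="a" (len 1), cursors c1@0 c3@0 c4@0 c2@1, authorship .
After op 7 (insert('q')): buffer="qqqaq" (len 5), cursors c1@3 c3@3 c4@3 c2@5, authorship 134.2

Answer: qqqaq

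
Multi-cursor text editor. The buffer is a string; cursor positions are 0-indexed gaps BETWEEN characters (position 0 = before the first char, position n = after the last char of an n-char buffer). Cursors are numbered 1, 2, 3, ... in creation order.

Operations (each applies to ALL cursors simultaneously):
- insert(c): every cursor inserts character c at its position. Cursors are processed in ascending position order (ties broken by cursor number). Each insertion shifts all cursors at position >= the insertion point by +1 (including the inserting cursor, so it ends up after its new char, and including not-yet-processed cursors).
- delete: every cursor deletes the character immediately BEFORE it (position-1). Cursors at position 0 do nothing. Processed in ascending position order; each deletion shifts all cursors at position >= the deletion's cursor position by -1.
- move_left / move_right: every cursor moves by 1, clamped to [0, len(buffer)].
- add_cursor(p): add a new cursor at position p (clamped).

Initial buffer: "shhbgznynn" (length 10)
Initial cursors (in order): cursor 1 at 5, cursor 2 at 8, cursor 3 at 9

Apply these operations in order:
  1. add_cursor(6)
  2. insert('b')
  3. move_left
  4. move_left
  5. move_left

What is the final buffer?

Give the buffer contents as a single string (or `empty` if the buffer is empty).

After op 1 (add_cursor(6)): buffer="shhbgznynn" (len 10), cursors c1@5 c4@6 c2@8 c3@9, authorship ..........
After op 2 (insert('b')): buffer="shhbgbzbnybnbn" (len 14), cursors c1@6 c4@8 c2@11 c3@13, authorship .....1.4..2.3.
After op 3 (move_left): buffer="shhbgbzbnybnbn" (len 14), cursors c1@5 c4@7 c2@10 c3@12, authorship .....1.4..2.3.
After op 4 (move_left): buffer="shhbgbzbnybnbn" (len 14), cursors c1@4 c4@6 c2@9 c3@11, authorship .....1.4..2.3.
After op 5 (move_left): buffer="shhbgbzbnybnbn" (len 14), cursors c1@3 c4@5 c2@8 c3@10, authorship .....1.4..2.3.

Answer: shhbgbzbnybnbn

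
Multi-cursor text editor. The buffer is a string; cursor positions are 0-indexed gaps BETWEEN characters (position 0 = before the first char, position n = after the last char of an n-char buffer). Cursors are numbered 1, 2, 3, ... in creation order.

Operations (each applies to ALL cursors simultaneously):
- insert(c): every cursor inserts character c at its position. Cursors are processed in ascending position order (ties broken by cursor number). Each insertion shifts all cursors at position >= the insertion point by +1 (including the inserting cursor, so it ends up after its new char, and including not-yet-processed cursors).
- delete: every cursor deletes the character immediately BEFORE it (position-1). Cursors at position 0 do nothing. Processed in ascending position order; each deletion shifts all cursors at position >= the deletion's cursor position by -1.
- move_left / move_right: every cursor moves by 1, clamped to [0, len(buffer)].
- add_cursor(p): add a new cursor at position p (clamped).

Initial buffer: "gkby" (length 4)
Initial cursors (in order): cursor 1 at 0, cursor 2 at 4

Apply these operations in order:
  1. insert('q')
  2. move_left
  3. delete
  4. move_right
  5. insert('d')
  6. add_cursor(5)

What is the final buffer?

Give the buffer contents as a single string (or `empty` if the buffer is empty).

Answer: qdgkbqd

Derivation:
After op 1 (insert('q')): buffer="qgkbyq" (len 6), cursors c1@1 c2@6, authorship 1....2
After op 2 (move_left): buffer="qgkbyq" (len 6), cursors c1@0 c2@5, authorship 1....2
After op 3 (delete): buffer="qgkbq" (len 5), cursors c1@0 c2@4, authorship 1...2
After op 4 (move_right): buffer="qgkbq" (len 5), cursors c1@1 c2@5, authorship 1...2
After op 5 (insert('d')): buffer="qdgkbqd" (len 7), cursors c1@2 c2@7, authorship 11...22
After op 6 (add_cursor(5)): buffer="qdgkbqd" (len 7), cursors c1@2 c3@5 c2@7, authorship 11...22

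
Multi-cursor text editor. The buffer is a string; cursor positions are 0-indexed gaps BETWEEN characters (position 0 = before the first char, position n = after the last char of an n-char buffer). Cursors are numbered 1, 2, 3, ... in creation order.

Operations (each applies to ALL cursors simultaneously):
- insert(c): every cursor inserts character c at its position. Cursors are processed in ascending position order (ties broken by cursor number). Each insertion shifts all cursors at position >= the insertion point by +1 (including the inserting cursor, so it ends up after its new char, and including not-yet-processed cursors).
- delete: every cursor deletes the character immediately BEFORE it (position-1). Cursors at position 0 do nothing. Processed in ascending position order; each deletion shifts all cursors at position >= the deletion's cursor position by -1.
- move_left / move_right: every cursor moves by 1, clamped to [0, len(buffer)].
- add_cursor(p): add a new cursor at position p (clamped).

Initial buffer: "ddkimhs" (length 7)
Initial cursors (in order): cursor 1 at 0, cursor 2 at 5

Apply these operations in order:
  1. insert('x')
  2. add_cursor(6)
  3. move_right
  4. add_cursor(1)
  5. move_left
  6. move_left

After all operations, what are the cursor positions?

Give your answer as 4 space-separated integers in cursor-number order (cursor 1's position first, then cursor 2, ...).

Answer: 0 6 5 0

Derivation:
After op 1 (insert('x')): buffer="xddkimxhs" (len 9), cursors c1@1 c2@7, authorship 1.....2..
After op 2 (add_cursor(6)): buffer="xddkimxhs" (len 9), cursors c1@1 c3@6 c2@7, authorship 1.....2..
After op 3 (move_right): buffer="xddkimxhs" (len 9), cursors c1@2 c3@7 c2@8, authorship 1.....2..
After op 4 (add_cursor(1)): buffer="xddkimxhs" (len 9), cursors c4@1 c1@2 c3@7 c2@8, authorship 1.....2..
After op 5 (move_left): buffer="xddkimxhs" (len 9), cursors c4@0 c1@1 c3@6 c2@7, authorship 1.....2..
After op 6 (move_left): buffer="xddkimxhs" (len 9), cursors c1@0 c4@0 c3@5 c2@6, authorship 1.....2..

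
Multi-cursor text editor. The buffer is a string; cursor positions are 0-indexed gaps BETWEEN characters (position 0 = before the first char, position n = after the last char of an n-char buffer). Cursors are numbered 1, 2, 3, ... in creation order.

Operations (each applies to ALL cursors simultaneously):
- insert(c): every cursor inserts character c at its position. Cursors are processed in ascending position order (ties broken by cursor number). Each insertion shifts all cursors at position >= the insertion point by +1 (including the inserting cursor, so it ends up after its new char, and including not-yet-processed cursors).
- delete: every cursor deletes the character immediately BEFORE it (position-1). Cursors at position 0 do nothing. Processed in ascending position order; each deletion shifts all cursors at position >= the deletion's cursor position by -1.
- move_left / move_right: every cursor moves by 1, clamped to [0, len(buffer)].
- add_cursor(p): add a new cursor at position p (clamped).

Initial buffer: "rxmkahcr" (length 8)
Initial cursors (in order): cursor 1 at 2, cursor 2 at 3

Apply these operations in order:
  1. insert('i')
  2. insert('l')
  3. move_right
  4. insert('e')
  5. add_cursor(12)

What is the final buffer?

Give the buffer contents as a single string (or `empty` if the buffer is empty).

After op 1 (insert('i')): buffer="rximikahcr" (len 10), cursors c1@3 c2@5, authorship ..1.2.....
After op 2 (insert('l')): buffer="rxilmilkahcr" (len 12), cursors c1@4 c2@7, authorship ..11.22.....
After op 3 (move_right): buffer="rxilmilkahcr" (len 12), cursors c1@5 c2@8, authorship ..11.22.....
After op 4 (insert('e')): buffer="rxilmeilkeahcr" (len 14), cursors c1@6 c2@10, authorship ..11.122.2....
After op 5 (add_cursor(12)): buffer="rxilmeilkeahcr" (len 14), cursors c1@6 c2@10 c3@12, authorship ..11.122.2....

Answer: rxilmeilkeahcr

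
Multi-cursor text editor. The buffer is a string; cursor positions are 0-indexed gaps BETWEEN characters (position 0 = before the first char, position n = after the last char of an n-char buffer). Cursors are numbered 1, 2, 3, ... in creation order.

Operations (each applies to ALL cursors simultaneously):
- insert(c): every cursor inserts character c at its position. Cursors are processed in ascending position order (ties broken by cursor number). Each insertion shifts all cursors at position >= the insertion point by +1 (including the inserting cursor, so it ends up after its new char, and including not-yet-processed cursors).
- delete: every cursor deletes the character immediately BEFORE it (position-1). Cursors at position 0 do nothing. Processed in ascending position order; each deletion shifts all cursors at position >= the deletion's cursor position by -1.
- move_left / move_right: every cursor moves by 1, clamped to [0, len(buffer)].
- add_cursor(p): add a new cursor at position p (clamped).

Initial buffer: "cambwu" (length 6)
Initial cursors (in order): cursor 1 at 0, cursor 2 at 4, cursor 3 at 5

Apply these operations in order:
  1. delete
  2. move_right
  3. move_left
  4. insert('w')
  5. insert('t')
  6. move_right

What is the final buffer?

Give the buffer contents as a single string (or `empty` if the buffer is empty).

After op 1 (delete): buffer="camu" (len 4), cursors c1@0 c2@3 c3@3, authorship ....
After op 2 (move_right): buffer="camu" (len 4), cursors c1@1 c2@4 c3@4, authorship ....
After op 3 (move_left): buffer="camu" (len 4), cursors c1@0 c2@3 c3@3, authorship ....
After op 4 (insert('w')): buffer="wcamwwu" (len 7), cursors c1@1 c2@6 c3@6, authorship 1...23.
After op 5 (insert('t')): buffer="wtcamwwttu" (len 10), cursors c1@2 c2@9 c3@9, authorship 11...2323.
After op 6 (move_right): buffer="wtcamwwttu" (len 10), cursors c1@3 c2@10 c3@10, authorship 11...2323.

Answer: wtcamwwttu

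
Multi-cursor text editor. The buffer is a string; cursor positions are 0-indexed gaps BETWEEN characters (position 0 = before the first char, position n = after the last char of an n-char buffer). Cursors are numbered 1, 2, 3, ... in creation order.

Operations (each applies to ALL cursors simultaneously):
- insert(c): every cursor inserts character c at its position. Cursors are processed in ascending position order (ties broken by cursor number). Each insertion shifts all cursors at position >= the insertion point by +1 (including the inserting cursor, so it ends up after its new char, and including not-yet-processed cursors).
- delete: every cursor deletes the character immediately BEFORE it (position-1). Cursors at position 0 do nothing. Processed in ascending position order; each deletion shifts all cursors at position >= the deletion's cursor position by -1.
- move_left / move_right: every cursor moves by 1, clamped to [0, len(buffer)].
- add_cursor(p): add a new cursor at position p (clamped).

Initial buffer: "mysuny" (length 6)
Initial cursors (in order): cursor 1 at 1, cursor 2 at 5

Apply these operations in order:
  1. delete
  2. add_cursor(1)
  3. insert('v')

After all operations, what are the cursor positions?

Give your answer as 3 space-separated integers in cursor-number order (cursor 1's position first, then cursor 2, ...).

After op 1 (delete): buffer="ysuy" (len 4), cursors c1@0 c2@3, authorship ....
After op 2 (add_cursor(1)): buffer="ysuy" (len 4), cursors c1@0 c3@1 c2@3, authorship ....
After op 3 (insert('v')): buffer="vyvsuvy" (len 7), cursors c1@1 c3@3 c2@6, authorship 1.3..2.

Answer: 1 6 3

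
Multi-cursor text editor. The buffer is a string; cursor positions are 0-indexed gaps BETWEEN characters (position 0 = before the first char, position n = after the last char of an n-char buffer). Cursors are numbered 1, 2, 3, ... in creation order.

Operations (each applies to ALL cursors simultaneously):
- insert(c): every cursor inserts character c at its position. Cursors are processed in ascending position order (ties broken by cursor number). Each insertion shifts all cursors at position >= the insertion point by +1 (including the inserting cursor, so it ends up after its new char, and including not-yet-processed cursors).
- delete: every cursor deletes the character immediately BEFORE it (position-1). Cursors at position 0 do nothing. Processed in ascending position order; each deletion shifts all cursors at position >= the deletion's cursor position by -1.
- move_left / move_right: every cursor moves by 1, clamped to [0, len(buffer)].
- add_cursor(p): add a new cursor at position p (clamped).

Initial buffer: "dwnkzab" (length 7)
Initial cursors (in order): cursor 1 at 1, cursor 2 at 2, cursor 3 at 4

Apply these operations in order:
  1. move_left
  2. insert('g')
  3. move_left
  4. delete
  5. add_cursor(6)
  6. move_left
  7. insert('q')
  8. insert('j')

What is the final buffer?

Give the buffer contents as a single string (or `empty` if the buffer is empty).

After op 1 (move_left): buffer="dwnkzab" (len 7), cursors c1@0 c2@1 c3@3, authorship .......
After op 2 (insert('g')): buffer="gdgwngkzab" (len 10), cursors c1@1 c2@3 c3@6, authorship 1.2..3....
After op 3 (move_left): buffer="gdgwngkzab" (len 10), cursors c1@0 c2@2 c3@5, authorship 1.2..3....
After op 4 (delete): buffer="ggwgkzab" (len 8), cursors c1@0 c2@1 c3@3, authorship 12.3....
After op 5 (add_cursor(6)): buffer="ggwgkzab" (len 8), cursors c1@0 c2@1 c3@3 c4@6, authorship 12.3....
After op 6 (move_left): buffer="ggwgkzab" (len 8), cursors c1@0 c2@0 c3@2 c4@5, authorship 12.3....
After op 7 (insert('q')): buffer="qqggqwgkqzab" (len 12), cursors c1@2 c2@2 c3@5 c4@9, authorship 12123.3.4...
After op 8 (insert('j')): buffer="qqjjggqjwgkqjzab" (len 16), cursors c1@4 c2@4 c3@8 c4@13, authorship 12121233.3.44...

Answer: qqjjggqjwgkqjzab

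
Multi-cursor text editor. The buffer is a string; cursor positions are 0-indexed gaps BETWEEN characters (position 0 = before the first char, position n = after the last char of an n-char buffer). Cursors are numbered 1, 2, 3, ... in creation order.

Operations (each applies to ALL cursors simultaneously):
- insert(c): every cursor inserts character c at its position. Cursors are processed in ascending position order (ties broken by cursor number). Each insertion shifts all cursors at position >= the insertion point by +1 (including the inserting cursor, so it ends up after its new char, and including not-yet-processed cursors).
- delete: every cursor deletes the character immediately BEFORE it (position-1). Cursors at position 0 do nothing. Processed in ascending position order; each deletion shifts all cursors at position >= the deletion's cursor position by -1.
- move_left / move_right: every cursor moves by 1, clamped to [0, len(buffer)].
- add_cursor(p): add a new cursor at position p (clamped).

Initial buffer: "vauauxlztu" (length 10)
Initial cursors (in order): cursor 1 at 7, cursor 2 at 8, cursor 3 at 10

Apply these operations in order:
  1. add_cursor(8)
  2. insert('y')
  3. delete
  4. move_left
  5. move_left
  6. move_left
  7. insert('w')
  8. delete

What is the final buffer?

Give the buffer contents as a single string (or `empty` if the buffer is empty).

Answer: vauauxlztu

Derivation:
After op 1 (add_cursor(8)): buffer="vauauxlztu" (len 10), cursors c1@7 c2@8 c4@8 c3@10, authorship ..........
After op 2 (insert('y')): buffer="vauauxlyzyytuy" (len 14), cursors c1@8 c2@11 c4@11 c3@14, authorship .......1.24..3
After op 3 (delete): buffer="vauauxlztu" (len 10), cursors c1@7 c2@8 c4@8 c3@10, authorship ..........
After op 4 (move_left): buffer="vauauxlztu" (len 10), cursors c1@6 c2@7 c4@7 c3@9, authorship ..........
After op 5 (move_left): buffer="vauauxlztu" (len 10), cursors c1@5 c2@6 c4@6 c3@8, authorship ..........
After op 6 (move_left): buffer="vauauxlztu" (len 10), cursors c1@4 c2@5 c4@5 c3@7, authorship ..........
After op 7 (insert('w')): buffer="vauawuwwxlwztu" (len 14), cursors c1@5 c2@8 c4@8 c3@11, authorship ....1.24..3...
After op 8 (delete): buffer="vauauxlztu" (len 10), cursors c1@4 c2@5 c4@5 c3@7, authorship ..........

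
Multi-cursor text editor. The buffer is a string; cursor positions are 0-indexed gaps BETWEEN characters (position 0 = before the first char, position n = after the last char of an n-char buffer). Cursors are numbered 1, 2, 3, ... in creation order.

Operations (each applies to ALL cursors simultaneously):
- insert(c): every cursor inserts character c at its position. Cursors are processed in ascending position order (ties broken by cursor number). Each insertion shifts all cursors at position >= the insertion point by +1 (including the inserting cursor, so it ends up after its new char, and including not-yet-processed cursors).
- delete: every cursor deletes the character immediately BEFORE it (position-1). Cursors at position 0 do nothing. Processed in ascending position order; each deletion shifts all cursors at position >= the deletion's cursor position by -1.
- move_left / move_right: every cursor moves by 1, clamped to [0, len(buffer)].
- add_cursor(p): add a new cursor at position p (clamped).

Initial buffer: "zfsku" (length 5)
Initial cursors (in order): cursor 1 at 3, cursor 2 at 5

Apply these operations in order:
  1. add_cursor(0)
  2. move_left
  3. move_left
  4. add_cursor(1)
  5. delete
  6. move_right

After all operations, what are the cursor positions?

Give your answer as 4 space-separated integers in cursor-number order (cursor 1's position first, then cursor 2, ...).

Answer: 1 2 1 1

Derivation:
After op 1 (add_cursor(0)): buffer="zfsku" (len 5), cursors c3@0 c1@3 c2@5, authorship .....
After op 2 (move_left): buffer="zfsku" (len 5), cursors c3@0 c1@2 c2@4, authorship .....
After op 3 (move_left): buffer="zfsku" (len 5), cursors c3@0 c1@1 c2@3, authorship .....
After op 4 (add_cursor(1)): buffer="zfsku" (len 5), cursors c3@0 c1@1 c4@1 c2@3, authorship .....
After op 5 (delete): buffer="fku" (len 3), cursors c1@0 c3@0 c4@0 c2@1, authorship ...
After op 6 (move_right): buffer="fku" (len 3), cursors c1@1 c3@1 c4@1 c2@2, authorship ...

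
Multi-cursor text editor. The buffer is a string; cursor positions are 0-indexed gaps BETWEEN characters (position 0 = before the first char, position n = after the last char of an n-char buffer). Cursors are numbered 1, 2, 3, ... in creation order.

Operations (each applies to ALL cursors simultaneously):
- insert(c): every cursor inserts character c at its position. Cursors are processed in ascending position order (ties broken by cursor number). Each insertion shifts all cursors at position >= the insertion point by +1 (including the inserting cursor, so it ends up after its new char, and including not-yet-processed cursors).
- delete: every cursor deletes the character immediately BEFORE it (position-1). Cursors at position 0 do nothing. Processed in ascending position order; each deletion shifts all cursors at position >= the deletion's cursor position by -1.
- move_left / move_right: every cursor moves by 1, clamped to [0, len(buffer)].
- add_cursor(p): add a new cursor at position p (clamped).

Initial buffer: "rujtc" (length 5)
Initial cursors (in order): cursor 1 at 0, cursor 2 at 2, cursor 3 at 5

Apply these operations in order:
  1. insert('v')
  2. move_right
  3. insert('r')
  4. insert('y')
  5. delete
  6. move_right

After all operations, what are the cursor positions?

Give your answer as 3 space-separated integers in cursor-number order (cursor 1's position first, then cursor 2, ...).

Answer: 4 8 11

Derivation:
After op 1 (insert('v')): buffer="vruvjtcv" (len 8), cursors c1@1 c2@4 c3@8, authorship 1..2...3
After op 2 (move_right): buffer="vruvjtcv" (len 8), cursors c1@2 c2@5 c3@8, authorship 1..2...3
After op 3 (insert('r')): buffer="vrruvjrtcvr" (len 11), cursors c1@3 c2@7 c3@11, authorship 1.1.2.2..33
After op 4 (insert('y')): buffer="vrryuvjrytcvry" (len 14), cursors c1@4 c2@9 c3@14, authorship 1.11.2.22..333
After op 5 (delete): buffer="vrruvjrtcvr" (len 11), cursors c1@3 c2@7 c3@11, authorship 1.1.2.2..33
After op 6 (move_right): buffer="vrruvjrtcvr" (len 11), cursors c1@4 c2@8 c3@11, authorship 1.1.2.2..33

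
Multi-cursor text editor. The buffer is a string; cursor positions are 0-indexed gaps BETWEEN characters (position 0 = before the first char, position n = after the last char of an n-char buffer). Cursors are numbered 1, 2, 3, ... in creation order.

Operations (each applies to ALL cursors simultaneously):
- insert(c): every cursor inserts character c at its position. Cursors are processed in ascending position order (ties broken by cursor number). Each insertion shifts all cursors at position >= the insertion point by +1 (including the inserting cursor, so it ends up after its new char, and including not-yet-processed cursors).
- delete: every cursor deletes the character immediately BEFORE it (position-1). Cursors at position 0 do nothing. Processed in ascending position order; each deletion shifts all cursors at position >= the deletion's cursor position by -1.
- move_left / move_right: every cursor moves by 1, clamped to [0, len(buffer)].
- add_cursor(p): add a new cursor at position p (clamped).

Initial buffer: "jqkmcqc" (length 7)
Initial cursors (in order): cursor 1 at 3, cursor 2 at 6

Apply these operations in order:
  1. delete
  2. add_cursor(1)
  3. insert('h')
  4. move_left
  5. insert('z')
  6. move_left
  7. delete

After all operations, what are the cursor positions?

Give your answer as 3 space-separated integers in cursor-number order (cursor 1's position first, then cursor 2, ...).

Answer: 2 5 0

Derivation:
After op 1 (delete): buffer="jqmcc" (len 5), cursors c1@2 c2@4, authorship .....
After op 2 (add_cursor(1)): buffer="jqmcc" (len 5), cursors c3@1 c1@2 c2@4, authorship .....
After op 3 (insert('h')): buffer="jhqhmchc" (len 8), cursors c3@2 c1@4 c2@7, authorship .3.1..2.
After op 4 (move_left): buffer="jhqhmchc" (len 8), cursors c3@1 c1@3 c2@6, authorship .3.1..2.
After op 5 (insert('z')): buffer="jzhqzhmczhc" (len 11), cursors c3@2 c1@5 c2@9, authorship .33.11..22.
After op 6 (move_left): buffer="jzhqzhmczhc" (len 11), cursors c3@1 c1@4 c2@8, authorship .33.11..22.
After op 7 (delete): buffer="zhzhmzhc" (len 8), cursors c3@0 c1@2 c2@5, authorship 3311.22.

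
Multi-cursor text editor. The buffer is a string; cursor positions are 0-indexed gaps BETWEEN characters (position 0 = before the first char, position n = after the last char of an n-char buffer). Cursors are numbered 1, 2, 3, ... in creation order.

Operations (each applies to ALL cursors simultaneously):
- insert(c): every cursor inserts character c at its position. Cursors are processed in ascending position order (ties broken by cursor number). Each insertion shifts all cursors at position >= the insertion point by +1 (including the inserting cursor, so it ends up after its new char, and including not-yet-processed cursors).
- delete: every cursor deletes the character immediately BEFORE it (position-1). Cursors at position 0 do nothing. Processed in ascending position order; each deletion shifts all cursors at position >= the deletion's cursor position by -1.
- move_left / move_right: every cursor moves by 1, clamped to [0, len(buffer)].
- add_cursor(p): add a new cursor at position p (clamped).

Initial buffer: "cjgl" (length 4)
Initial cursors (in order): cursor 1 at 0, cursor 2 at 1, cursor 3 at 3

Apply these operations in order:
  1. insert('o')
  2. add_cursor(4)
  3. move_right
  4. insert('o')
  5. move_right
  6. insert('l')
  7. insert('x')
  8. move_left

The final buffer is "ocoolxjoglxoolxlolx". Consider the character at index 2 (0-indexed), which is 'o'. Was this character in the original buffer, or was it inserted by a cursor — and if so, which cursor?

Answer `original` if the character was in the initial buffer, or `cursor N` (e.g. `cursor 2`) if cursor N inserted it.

After op 1 (insert('o')): buffer="ocojgol" (len 7), cursors c1@1 c2@3 c3@6, authorship 1.2..3.
After op 2 (add_cursor(4)): buffer="ocojgol" (len 7), cursors c1@1 c2@3 c4@4 c3@6, authorship 1.2..3.
After op 3 (move_right): buffer="ocojgol" (len 7), cursors c1@2 c2@4 c4@5 c3@7, authorship 1.2..3.
After op 4 (insert('o')): buffer="ocoojogoolo" (len 11), cursors c1@3 c2@6 c4@8 c3@11, authorship 1.12.2.43.3
After op 5 (move_right): buffer="ocoojogoolo" (len 11), cursors c1@4 c2@7 c4@9 c3@11, authorship 1.12.2.43.3
After op 6 (insert('l')): buffer="ocooljogloollol" (len 15), cursors c1@5 c2@9 c4@12 c3@15, authorship 1.121.2.2434.33
After op 7 (insert('x')): buffer="ocoolxjoglxoolxlolx" (len 19), cursors c1@6 c2@11 c4@15 c3@19, authorship 1.1211.2.224344.333
After op 8 (move_left): buffer="ocoolxjoglxoolxlolx" (len 19), cursors c1@5 c2@10 c4@14 c3@18, authorship 1.1211.2.224344.333
Authorship (.=original, N=cursor N): 1 . 1 2 1 1 . 2 . 2 2 4 3 4 4 . 3 3 3
Index 2: author = 1

Answer: cursor 1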